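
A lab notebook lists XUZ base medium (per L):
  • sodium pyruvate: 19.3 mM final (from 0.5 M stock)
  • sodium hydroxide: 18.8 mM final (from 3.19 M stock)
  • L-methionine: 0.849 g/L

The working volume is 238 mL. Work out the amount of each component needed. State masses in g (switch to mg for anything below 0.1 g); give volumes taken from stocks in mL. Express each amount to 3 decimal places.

sodium pyruvate 9.187 mL; sodium hydroxide 1.403 mL; L-methionine 0.202 g

Working volume: 238 mL = 0.238 L.
sodium pyruvate: V = C2·V2/C1 = 19.3 mM × 238 mL ÷ 500 mM = 9.187 mL
sodium hydroxide: C1V1 = C2V2 → 18.8 mM × 238 mL ÷ 3190 mM = 1.403 mL
L-methionine: 0.849 g/L × 0.238 L = 0.202 g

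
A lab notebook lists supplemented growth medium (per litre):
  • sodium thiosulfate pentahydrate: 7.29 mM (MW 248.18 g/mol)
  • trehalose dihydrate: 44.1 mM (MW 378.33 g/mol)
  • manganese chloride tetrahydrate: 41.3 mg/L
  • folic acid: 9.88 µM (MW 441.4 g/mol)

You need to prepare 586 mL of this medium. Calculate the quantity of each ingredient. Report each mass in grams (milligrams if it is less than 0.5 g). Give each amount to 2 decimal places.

Target volume = 586 mL = 0.586 L.
sodium thiosulfate pentahydrate: 7.29 mmol/L × 248.18 g/mol × 0.586 L ÷ 1000 = 1.06 g
trehalose dihydrate: 44.1 mmol/L × 378.33 g/mol × 0.586 L ÷ 1000 = 9.78 g
manganese chloride tetrahydrate: 41.3 mg/L × 0.586 L = 24.20 mg
folic acid: 9.88 µmol/L × 441.4 g/mol × 0.586 L ÷ 1000 = 2.56 mg

sodium thiosulfate pentahydrate 1.06 g; trehalose dihydrate 9.78 g; manganese chloride tetrahydrate 24.20 mg; folic acid 2.56 mg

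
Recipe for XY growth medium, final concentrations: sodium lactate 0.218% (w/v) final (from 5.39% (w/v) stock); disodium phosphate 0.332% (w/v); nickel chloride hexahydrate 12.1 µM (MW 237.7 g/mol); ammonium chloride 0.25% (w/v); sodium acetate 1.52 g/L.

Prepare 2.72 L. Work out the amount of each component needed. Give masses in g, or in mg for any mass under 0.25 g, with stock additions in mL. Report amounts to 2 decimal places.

sodium lactate 110.01 mL; disodium phosphate 9.03 g; nickel chloride hexahydrate 7.82 mg; ammonium chloride 6.80 g; sodium acetate 4.13 g

Scale factor relative to 1 L: 2.72.
sodium lactate: dilute stock: 0.218% ÷ 5.39% × 2720 mL = 110.01 mL
disodium phosphate: 0.332 g per 100 mL × 2720 mL ÷ 100 = 9.03 g
nickel chloride hexahydrate: 12.1 µmol/L × 237.7 g/mol × 2.72 L ÷ 1000 = 7.82 mg
ammonium chloride: 0.25 g per 100 mL × 2720 mL ÷ 100 = 6.80 g
sodium acetate: 1.52 g/L × 2.72 L = 4.13 g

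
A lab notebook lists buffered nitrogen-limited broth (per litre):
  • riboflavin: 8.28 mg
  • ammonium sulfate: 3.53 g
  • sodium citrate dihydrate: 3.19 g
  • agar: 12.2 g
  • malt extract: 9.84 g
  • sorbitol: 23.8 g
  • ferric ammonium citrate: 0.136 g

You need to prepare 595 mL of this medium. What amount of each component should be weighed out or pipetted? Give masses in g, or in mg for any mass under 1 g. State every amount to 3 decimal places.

Scale factor = 595 mL / 1000 mL = 0.595.
riboflavin: 8.28 mg × (595 mL / 1000 mL) = 4.927 mg
ammonium sulfate: 3.53 g × (595 mL / 1000 mL) = 2.100 g
sodium citrate dihydrate: 3.19 g × (595 mL / 1000 mL) = 1.898 g
agar: 12.2 g × (595 mL / 1000 mL) = 7.259 g
malt extract: 9.84 g × (595 mL / 1000 mL) = 5.855 g
sorbitol: 23.8 g × (595 mL / 1000 mL) = 14.161 g
ferric ammonium citrate: 0.136 g × (595 mL / 1000 mL) = 0.08092 g = 80.920 mg

riboflavin 4.927 mg; ammonium sulfate 2.100 g; sodium citrate dihydrate 1.898 g; agar 7.259 g; malt extract 5.855 g; sorbitol 14.161 g; ferric ammonium citrate 80.920 mg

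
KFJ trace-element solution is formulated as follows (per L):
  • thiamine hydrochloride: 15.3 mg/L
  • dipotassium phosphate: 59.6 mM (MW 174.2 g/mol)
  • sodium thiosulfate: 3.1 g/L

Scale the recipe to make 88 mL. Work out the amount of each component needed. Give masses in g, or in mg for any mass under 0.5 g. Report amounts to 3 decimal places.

Scale factor relative to 1 L: 0.088.
thiamine hydrochloride: 15.3 mg/L × 0.088 L = 1.346 mg
dipotassium phosphate: 59.6 mmol/L × 174.2 g/mol × 0.088 L ÷ 1000 = 0.914 g
sodium thiosulfate: 3.1 g/L × 0.088 L = 0.2728 g = 272.800 mg

thiamine hydrochloride 1.346 mg; dipotassium phosphate 0.914 g; sodium thiosulfate 272.800 mg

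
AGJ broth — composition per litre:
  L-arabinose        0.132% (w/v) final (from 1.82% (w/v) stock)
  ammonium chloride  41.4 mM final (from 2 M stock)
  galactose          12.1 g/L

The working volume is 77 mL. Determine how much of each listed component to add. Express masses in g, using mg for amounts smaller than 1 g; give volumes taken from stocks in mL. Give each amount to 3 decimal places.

Scale factor relative to 1 L: 0.077.
L-arabinose: dilute stock: 0.132% ÷ 1.82% × 77 mL = 5.585 mL
ammonium chloride: V = C2·V2/C1 = 41.4 mM × 77 mL ÷ 2000 mM = 1.594 mL
galactose: 12.1 g/L × 0.077 L = 0.9317 g = 931.700 mg

L-arabinose 5.585 mL; ammonium chloride 1.594 mL; galactose 931.700 mg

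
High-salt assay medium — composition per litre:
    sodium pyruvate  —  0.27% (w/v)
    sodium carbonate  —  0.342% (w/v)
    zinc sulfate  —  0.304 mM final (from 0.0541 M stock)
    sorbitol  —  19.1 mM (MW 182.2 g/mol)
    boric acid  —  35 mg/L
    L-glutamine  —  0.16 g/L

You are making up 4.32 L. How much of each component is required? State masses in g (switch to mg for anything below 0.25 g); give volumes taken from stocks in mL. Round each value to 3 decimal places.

sodium pyruvate 11.664 g; sodium carbonate 14.774 g; zinc sulfate 24.275 mL; sorbitol 15.034 g; boric acid 151.200 mg; L-glutamine 0.691 g

Scale factor relative to 1 L: 4.32.
sodium pyruvate: 0.27% w/v = 2.7 g/L → 2.7 × 4.32 L = 11.664 g
sodium carbonate: 0.342% w/v = 3.42 g/L → 3.42 × 4.32 L = 14.774 g
zinc sulfate: V = C2·V2/C1 = 0.304 mM × 4320 mL ÷ 54.1 mM = 24.275 mL
sorbitol: 19.1 mmol/L × 182.2 g/mol × 4.32 L ÷ 1000 = 15.034 g
boric acid: 35 mg/L × 4.32 L = 151.200 mg
L-glutamine: 0.16 g/L × 4.32 L = 0.691 g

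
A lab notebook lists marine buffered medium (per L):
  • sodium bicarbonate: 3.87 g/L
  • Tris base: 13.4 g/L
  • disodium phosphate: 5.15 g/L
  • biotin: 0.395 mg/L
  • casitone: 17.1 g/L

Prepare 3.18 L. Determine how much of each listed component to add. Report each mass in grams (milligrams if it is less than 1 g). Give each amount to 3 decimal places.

sodium bicarbonate 12.307 g; Tris base 42.612 g; disodium phosphate 16.377 g; biotin 1.256 mg; casitone 54.378 g

Scale factor relative to 1 L: 3.18.
sodium bicarbonate: 3.87 g/L × 3.18 L = 12.307 g
Tris base: 13.4 g/L × 3.18 L = 42.612 g
disodium phosphate: 5.15 g/L × 3.18 L = 16.377 g
biotin: 0.395 mg/L × 3.18 L = 1.256 mg
casitone: 17.1 g/L × 3.18 L = 54.378 g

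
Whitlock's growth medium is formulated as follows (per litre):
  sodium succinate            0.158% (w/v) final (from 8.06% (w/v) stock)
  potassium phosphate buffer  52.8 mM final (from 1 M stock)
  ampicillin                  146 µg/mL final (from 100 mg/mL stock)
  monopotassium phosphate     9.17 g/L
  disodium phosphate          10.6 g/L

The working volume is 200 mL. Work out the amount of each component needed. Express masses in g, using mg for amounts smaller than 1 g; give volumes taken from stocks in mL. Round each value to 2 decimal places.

sodium succinate 3.92 mL; potassium phosphate buffer 10.56 mL; ampicillin 0.29 mL; monopotassium phosphate 1.83 g; disodium phosphate 2.12 g

Working volume: 200 mL = 0.2 L.
sodium succinate: dilute stock: 0.158% ÷ 8.06% × 200 mL = 3.92 mL
potassium phosphate buffer: V = C2·V2/C1 = 52.8 mM × 200 mL ÷ 1000 mM = 10.56 mL
ampicillin: V = C2·V2/C1 = 146 µg/mL × 200 mL ÷ 100000 µg/mL = 0.29 mL
monopotassium phosphate: 9.17 g/L × 0.2 L = 1.83 g
disodium phosphate: 10.6 g/L × 0.2 L = 2.12 g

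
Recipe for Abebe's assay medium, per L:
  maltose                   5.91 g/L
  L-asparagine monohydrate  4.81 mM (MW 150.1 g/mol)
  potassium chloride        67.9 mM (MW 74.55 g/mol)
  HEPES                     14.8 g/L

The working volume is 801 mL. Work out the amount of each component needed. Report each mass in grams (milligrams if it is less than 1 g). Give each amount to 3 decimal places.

Working volume: 801 mL = 0.801 L.
maltose: 5.91 g/L × 0.801 L = 4.734 g
L-asparagine monohydrate: 4.81 mmol/L × 150.1 mg/mmol × 0.801 L = 578.307 mg
potassium chloride: 67.9 mmol/L × 74.55 g/mol × 0.801 L ÷ 1000 = 4.055 g
HEPES: 14.8 g/L × 0.801 L = 11.855 g

maltose 4.734 g; L-asparagine monohydrate 578.307 mg; potassium chloride 4.055 g; HEPES 11.855 g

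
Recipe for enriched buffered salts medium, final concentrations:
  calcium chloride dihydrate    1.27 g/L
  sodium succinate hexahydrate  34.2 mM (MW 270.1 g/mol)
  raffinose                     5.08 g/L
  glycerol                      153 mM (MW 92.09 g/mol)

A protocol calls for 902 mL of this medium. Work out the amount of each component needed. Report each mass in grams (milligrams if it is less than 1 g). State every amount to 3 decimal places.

calcium chloride dihydrate 1.146 g; sodium succinate hexahydrate 8.332 g; raffinose 4.582 g; glycerol 12.709 g

Scale factor relative to 1 L: 0.902.
calcium chloride dihydrate: 1.27 g/L × 0.902 L = 1.146 g
sodium succinate hexahydrate: 34.2 mmol/L × 270.1 g/mol × 0.902 L ÷ 1000 = 8.332 g
raffinose: 5.08 g/L × 0.902 L = 4.582 g
glycerol: 153 mmol/L × 92.09 g/mol × 0.902 L ÷ 1000 = 12.709 g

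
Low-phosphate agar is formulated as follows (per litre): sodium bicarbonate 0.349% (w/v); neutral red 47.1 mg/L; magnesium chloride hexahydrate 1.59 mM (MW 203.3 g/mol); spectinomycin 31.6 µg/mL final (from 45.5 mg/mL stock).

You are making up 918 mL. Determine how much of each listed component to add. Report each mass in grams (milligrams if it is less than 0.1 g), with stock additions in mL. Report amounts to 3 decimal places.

sodium bicarbonate 3.204 g; neutral red 43.238 mg; magnesium chloride hexahydrate 0.297 g; spectinomycin 0.638 mL

Scale factor relative to 1 L: 0.918.
sodium bicarbonate: 0.349 g per 100 mL × 918 mL ÷ 100 = 3.204 g
neutral red: 47.1 mg/L × 0.918 L = 43.238 mg
magnesium chloride hexahydrate: 1.59 mmol/L × 203.3 g/mol × 0.918 L ÷ 1000 = 0.297 g
spectinomycin: dilute stock: 31.6 µg/mL × 918 mL ÷ 45500 µg/mL = 0.638 mL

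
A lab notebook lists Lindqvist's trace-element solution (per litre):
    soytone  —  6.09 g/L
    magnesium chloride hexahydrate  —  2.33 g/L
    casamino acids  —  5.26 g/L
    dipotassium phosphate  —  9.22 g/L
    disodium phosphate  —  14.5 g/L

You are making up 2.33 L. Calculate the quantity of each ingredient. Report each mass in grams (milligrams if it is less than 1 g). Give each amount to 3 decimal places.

soytone 14.190 g; magnesium chloride hexahydrate 5.429 g; casamino acids 12.256 g; dipotassium phosphate 21.483 g; disodium phosphate 33.785 g

Scale factor relative to 1 L: 2.33.
soytone: 6.09 g/L × 2.33 L = 14.190 g
magnesium chloride hexahydrate: 2.33 g/L × 2.33 L = 5.429 g
casamino acids: 5.26 g/L × 2.33 L = 12.256 g
dipotassium phosphate: 9.22 g/L × 2.33 L = 21.483 g
disodium phosphate: 14.5 g/L × 2.33 L = 33.785 g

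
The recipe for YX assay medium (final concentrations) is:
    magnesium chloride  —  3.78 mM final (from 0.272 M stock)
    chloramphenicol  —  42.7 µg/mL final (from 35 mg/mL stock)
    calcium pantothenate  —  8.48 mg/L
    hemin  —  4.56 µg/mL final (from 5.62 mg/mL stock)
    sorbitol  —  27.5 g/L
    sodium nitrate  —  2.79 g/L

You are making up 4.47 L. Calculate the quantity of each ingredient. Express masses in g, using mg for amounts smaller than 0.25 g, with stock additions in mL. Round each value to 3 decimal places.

magnesium chloride 62.120 mL; chloramphenicol 5.453 mL; calcium pantothenate 37.906 mg; hemin 3.627 mL; sorbitol 122.925 g; sodium nitrate 12.471 g

Scale factor relative to 1 L: 4.47.
magnesium chloride: dilute stock: 3.78 mM × 4470 mL ÷ 272 mM = 62.120 mL
chloramphenicol: C1V1 = C2V2 → 42.7 µg/mL × 4470 mL ÷ 35000 µg/mL = 5.453 mL
calcium pantothenate: 8.48 mg/L × 4.47 L = 37.906 mg
hemin: dilute stock: 4.56 µg/mL × 4470 mL ÷ 5620 µg/mL = 3.627 mL
sorbitol: 27.5 g/L × 4.47 L = 122.925 g
sodium nitrate: 2.79 g/L × 4.47 L = 12.471 g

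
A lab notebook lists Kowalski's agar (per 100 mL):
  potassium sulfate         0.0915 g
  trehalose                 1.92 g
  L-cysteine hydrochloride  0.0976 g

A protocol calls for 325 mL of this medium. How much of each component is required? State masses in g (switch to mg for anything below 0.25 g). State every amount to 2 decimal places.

Scale factor = 325 mL / 100 mL = 3.25.
potassium sulfate: 0.0915 g × (325 mL / 100 mL) = 0.30 g
trehalose: 1.92 g × (325 mL / 100 mL) = 6.24 g
L-cysteine hydrochloride: 0.0976 g × (325 mL / 100 mL) = 0.32 g

potassium sulfate 0.30 g; trehalose 6.24 g; L-cysteine hydrochloride 0.32 g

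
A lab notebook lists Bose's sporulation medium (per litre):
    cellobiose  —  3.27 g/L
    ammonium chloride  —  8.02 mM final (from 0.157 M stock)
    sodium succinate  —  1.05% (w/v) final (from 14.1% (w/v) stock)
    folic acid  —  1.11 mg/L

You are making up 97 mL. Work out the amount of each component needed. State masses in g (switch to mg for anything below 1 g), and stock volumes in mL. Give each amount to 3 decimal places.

Target volume = 97 mL = 0.097 L.
cellobiose: 3.27 g/L × 0.097 L = 0.31719 g = 317.190 mg
ammonium chloride: C1V1 = C2V2 → 8.02 mM × 97 mL ÷ 157 mM = 4.955 mL
sodium succinate: V = C2·V2/C1 = 1.05% ÷ 14.1% × 97 mL = 7.223 mL
folic acid: 1.11 mg/L × 0.097 L = 0.108 mg

cellobiose 317.190 mg; ammonium chloride 4.955 mL; sodium succinate 7.223 mL; folic acid 0.108 mg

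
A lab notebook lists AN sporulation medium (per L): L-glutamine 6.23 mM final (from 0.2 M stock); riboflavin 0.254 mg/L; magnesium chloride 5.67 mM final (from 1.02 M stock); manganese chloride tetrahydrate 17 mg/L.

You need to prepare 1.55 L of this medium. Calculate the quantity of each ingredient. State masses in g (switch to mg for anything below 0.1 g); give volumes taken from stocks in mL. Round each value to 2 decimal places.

L-glutamine 48.28 mL; riboflavin 0.39 mg; magnesium chloride 8.62 mL; manganese chloride tetrahydrate 26.35 mg

Working volume: 1.55 L.
L-glutamine: C1V1 = C2V2 → 6.23 mM × 1550 mL ÷ 200 mM = 48.28 mL
riboflavin: 0.254 mg/L × 1.55 L = 0.39 mg
magnesium chloride: C1V1 = C2V2 → 5.67 mM × 1550 mL ÷ 1020 mM = 8.62 mL
manganese chloride tetrahydrate: 17 mg/L × 1.55 L = 26.35 mg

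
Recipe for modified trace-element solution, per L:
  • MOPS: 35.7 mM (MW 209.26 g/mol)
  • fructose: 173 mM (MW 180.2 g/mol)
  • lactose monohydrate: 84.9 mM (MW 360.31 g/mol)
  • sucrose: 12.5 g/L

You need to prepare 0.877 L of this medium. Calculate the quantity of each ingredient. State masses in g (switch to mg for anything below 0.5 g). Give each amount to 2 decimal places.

Working volume: 0.877 L.
MOPS: 35.7 mmol/L × 209.26 g/mol × 0.877 L ÷ 1000 = 6.55 g
fructose: 173 mmol/L × 180.2 g/mol × 0.877 L ÷ 1000 = 27.34 g
lactose monohydrate: 84.9 mmol/L × 360.31 g/mol × 0.877 L ÷ 1000 = 26.83 g
sucrose: 12.5 g/L × 0.877 L = 10.96 g

MOPS 6.55 g; fructose 27.34 g; lactose monohydrate 26.83 g; sucrose 10.96 g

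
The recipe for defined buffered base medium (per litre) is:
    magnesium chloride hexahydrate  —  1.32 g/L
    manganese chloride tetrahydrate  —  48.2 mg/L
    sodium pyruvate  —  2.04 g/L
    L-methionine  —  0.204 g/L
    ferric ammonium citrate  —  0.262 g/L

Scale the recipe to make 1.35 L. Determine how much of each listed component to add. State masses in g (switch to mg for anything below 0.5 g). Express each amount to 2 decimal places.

magnesium chloride hexahydrate 1.78 g; manganese chloride tetrahydrate 65.07 mg; sodium pyruvate 2.75 g; L-methionine 275.40 mg; ferric ammonium citrate 353.70 mg

Scale factor relative to 1 L: 1.35.
magnesium chloride hexahydrate: 1.32 g/L × 1.35 L = 1.78 g
manganese chloride tetrahydrate: 48.2 mg/L × 1.35 L = 65.07 mg
sodium pyruvate: 2.04 g/L × 1.35 L = 2.75 g
L-methionine: 0.204 g/L × 1.35 L = 0.2754 g = 275.40 mg
ferric ammonium citrate: 0.262 g/L × 1.35 L = 0.3537 g = 353.70 mg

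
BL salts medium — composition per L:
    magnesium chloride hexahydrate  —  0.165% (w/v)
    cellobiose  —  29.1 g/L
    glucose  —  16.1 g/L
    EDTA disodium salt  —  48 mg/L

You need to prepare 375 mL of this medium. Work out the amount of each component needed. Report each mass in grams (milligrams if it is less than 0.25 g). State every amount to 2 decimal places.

magnesium chloride hexahydrate 0.62 g; cellobiose 10.91 g; glucose 6.04 g; EDTA disodium salt 18.00 mg

Target volume = 375 mL = 0.375 L.
magnesium chloride hexahydrate: 0.165 g per 100 mL × 375 mL ÷ 100 = 0.62 g
cellobiose: 29.1 g/L × 0.375 L = 10.91 g
glucose: 16.1 g/L × 0.375 L = 6.04 g
EDTA disodium salt: 48 mg/L × 0.375 L = 18.00 mg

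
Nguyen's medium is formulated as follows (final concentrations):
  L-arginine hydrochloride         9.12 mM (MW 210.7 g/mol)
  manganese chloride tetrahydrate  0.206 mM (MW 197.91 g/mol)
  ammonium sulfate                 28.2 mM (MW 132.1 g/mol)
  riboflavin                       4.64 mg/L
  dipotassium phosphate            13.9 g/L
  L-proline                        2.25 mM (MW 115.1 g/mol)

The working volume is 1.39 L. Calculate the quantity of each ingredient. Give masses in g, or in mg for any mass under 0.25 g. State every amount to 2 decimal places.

L-arginine hydrochloride 2.67 g; manganese chloride tetrahydrate 56.67 mg; ammonium sulfate 5.18 g; riboflavin 6.45 mg; dipotassium phosphate 19.32 g; L-proline 0.36 g

Working volume: 1.39 L.
L-arginine hydrochloride: 9.12 mmol/L × 210.7 g/mol × 1.39 L ÷ 1000 = 2.67 g
manganese chloride tetrahydrate: 0.206 mmol/L × 197.91 mg/mmol × 1.39 L = 56.67 mg
ammonium sulfate: 28.2 mmol/L × 132.1 g/mol × 1.39 L ÷ 1000 = 5.18 g
riboflavin: 4.64 mg/L × 1.39 L = 6.45 mg
dipotassium phosphate: 13.9 g/L × 1.39 L = 19.32 g
L-proline: 2.25 mmol/L × 115.1 g/mol × 1.39 L ÷ 1000 = 0.36 g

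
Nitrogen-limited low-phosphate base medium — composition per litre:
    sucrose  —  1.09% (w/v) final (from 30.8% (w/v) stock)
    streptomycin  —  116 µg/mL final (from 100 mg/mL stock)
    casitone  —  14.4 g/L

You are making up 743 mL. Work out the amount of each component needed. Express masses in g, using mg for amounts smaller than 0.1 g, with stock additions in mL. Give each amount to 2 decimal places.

Working volume: 743 mL = 0.743 L.
sucrose: C1V1 = C2V2 → 1.09% ÷ 30.8% × 743 mL = 26.29 mL
streptomycin: dilute stock: 116 µg/mL × 743 mL ÷ 100000 µg/mL = 0.86 mL
casitone: 14.4 g/L × 0.743 L = 10.70 g

sucrose 26.29 mL; streptomycin 0.86 mL; casitone 10.70 g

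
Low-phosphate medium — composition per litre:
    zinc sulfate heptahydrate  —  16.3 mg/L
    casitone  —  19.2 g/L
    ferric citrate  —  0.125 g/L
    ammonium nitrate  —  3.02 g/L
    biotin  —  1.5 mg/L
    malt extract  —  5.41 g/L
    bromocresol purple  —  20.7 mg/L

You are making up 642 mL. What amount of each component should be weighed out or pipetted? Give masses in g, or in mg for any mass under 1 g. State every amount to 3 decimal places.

Working volume: 642 mL = 0.642 L.
zinc sulfate heptahydrate: 16.3 mg/L × 0.642 L = 10.465 mg
casitone: 19.2 g/L × 0.642 L = 12.326 g
ferric citrate: 0.125 g/L × 0.642 L = 0.08025 g = 80.250 mg
ammonium nitrate: 3.02 g/L × 0.642 L = 1.939 g
biotin: 1.5 mg/L × 0.642 L = 0.963 mg
malt extract: 5.41 g/L × 0.642 L = 3.473 g
bromocresol purple: 20.7 mg/L × 0.642 L = 13.289 mg

zinc sulfate heptahydrate 10.465 mg; casitone 12.326 g; ferric citrate 80.250 mg; ammonium nitrate 1.939 g; biotin 0.963 mg; malt extract 3.473 g; bromocresol purple 13.289 mg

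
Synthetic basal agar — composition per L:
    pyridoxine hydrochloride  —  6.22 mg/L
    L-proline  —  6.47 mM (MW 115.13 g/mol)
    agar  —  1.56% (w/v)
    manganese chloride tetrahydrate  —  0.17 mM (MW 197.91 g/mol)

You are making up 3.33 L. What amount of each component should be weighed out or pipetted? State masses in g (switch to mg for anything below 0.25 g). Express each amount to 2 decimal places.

pyridoxine hydrochloride 20.71 mg; L-proline 2.48 g; agar 51.95 g; manganese chloride tetrahydrate 112.04 mg

Scale factor relative to 1 L: 3.33.
pyridoxine hydrochloride: 6.22 mg/L × 3.33 L = 20.71 mg
L-proline: 6.47 mmol/L × 115.13 g/mol × 3.33 L ÷ 1000 = 2.48 g
agar: 1.56 g per 100 mL × 3330 mL ÷ 100 = 51.95 g
manganese chloride tetrahydrate: 0.17 mmol/L × 197.91 mg/mmol × 3.33 L = 112.04 mg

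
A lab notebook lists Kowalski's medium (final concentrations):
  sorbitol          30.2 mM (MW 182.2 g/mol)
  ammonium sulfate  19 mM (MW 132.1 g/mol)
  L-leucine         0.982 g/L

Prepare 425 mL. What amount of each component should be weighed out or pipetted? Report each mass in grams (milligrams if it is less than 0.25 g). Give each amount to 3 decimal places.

Working volume: 425 mL = 0.425 L.
sorbitol: 30.2 mmol/L × 182.2 g/mol × 0.425 L ÷ 1000 = 2.339 g
ammonium sulfate: 19 mmol/L × 132.1 g/mol × 0.425 L ÷ 1000 = 1.067 g
L-leucine: 0.982 g/L × 0.425 L = 0.417 g

sorbitol 2.339 g; ammonium sulfate 1.067 g; L-leucine 0.417 g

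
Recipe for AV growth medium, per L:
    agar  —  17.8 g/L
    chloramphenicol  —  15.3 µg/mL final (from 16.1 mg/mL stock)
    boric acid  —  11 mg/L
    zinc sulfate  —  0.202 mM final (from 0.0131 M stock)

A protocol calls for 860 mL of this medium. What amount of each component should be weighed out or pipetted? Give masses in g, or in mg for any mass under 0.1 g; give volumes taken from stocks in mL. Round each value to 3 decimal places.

agar 15.308 g; chloramphenicol 0.817 mL; boric acid 9.460 mg; zinc sulfate 13.261 mL

Working volume: 860 mL = 0.86 L.
agar: 17.8 g/L × 0.86 L = 15.308 g
chloramphenicol: V = C2·V2/C1 = 15.3 µg/mL × 860 mL ÷ 16100 µg/mL = 0.817 mL
boric acid: 11 mg/L × 0.86 L = 9.460 mg
zinc sulfate: dilute stock: 0.202 mM × 860 mL ÷ 13.1 mM = 13.261 mL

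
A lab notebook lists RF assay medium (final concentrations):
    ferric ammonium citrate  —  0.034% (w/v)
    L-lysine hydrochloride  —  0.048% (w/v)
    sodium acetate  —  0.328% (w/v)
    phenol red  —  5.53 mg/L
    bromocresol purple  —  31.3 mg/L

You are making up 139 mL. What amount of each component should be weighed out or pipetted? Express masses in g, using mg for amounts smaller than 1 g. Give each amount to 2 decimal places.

Working volume: 139 mL = 0.139 L.
ferric ammonium citrate: 0.034% w/v = 0.34 g/L → 0.34 × 0.139 L = 0.04726 g = 47.26 mg
L-lysine hydrochloride: 0.048 g per 100 mL × 139 mL ÷ 100 = 0.06672 g = 66.72 mg
sodium acetate: 0.328 g per 100 mL × 139 mL ÷ 100 = 0.45592 g = 455.92 mg
phenol red: 5.53 mg/L × 0.139 L = 0.77 mg
bromocresol purple: 31.3 mg/L × 0.139 L = 4.35 mg

ferric ammonium citrate 47.26 mg; L-lysine hydrochloride 66.72 mg; sodium acetate 455.92 mg; phenol red 0.77 mg; bromocresol purple 4.35 mg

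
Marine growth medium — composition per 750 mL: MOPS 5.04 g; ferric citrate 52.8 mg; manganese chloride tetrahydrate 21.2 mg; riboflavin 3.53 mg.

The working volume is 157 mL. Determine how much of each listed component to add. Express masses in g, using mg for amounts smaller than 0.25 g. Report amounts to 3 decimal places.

MOPS 1.055 g; ferric citrate 11.053 mg; manganese chloride tetrahydrate 4.438 mg; riboflavin 0.739 mg

Ratio of target to recipe volume: 157 / 750 = 0.209333.
MOPS: 5.04 g × (157 mL / 750 mL) = 1.055 g
ferric citrate: 52.8 mg × (157 mL / 750 mL) = 11.053 mg
manganese chloride tetrahydrate: 21.2 mg × (157 mL / 750 mL) = 4.438 mg
riboflavin: 3.53 mg × (157 mL / 750 mL) = 0.739 mg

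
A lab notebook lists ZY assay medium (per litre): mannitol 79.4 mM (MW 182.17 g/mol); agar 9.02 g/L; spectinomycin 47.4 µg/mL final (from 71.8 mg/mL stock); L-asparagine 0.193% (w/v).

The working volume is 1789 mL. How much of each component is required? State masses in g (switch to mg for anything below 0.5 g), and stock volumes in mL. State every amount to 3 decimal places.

Working volume: 1789 mL = 1.789 L.
mannitol: 79.4 mmol/L × 182.17 g/mol × 1.789 L ÷ 1000 = 25.877 g
agar: 9.02 g/L × 1.789 L = 16.137 g
spectinomycin: C1V1 = C2V2 → 47.4 µg/mL × 1789 mL ÷ 71800 µg/mL = 1.181 mL
L-asparagine: 0.193 g per 100 mL × 1789 mL ÷ 100 = 3.453 g

mannitol 25.877 g; agar 16.137 g; spectinomycin 1.181 mL; L-asparagine 3.453 g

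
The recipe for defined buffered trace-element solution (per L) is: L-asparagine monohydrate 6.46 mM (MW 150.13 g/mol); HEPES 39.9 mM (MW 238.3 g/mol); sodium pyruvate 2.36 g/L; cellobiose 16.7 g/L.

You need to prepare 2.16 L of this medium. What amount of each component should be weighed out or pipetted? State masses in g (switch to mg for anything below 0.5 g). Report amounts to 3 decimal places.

L-asparagine monohydrate 2.095 g; HEPES 20.538 g; sodium pyruvate 5.098 g; cellobiose 36.072 g

Scale factor relative to 1 L: 2.16.
L-asparagine monohydrate: 6.46 mmol/L × 150.13 g/mol × 2.16 L ÷ 1000 = 2.095 g
HEPES: 39.9 mmol/L × 238.3 g/mol × 2.16 L ÷ 1000 = 20.538 g
sodium pyruvate: 2.36 g/L × 2.16 L = 5.098 g
cellobiose: 16.7 g/L × 2.16 L = 36.072 g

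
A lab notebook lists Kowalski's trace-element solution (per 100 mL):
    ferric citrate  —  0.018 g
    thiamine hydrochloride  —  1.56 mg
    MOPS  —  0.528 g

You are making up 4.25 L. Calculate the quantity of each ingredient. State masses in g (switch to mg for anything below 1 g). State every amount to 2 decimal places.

ferric citrate 765.00 mg; thiamine hydrochloride 66.30 mg; MOPS 22.44 g

Scale factor = 4250 mL / 100 mL = 42.5.
ferric citrate: 0.018 g × (4250 mL / 100 mL) = 0.765 g = 765.00 mg
thiamine hydrochloride: 1.56 mg × (4250 mL / 100 mL) = 66.30 mg
MOPS: 0.528 g × (4250 mL / 100 mL) = 22.44 g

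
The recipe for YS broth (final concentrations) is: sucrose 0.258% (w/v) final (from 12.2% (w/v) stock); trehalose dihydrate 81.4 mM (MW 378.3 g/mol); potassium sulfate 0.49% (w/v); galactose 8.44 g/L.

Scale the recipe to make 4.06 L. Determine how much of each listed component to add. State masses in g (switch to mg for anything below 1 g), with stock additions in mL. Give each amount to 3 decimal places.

Scale factor relative to 1 L: 4.06.
sucrose: dilute stock: 0.258% ÷ 12.2% × 4060 mL = 85.859 mL
trehalose dihydrate: 81.4 mmol/L × 378.3 g/mol × 4.06 L ÷ 1000 = 125.022 g
potassium sulfate: 0.49 g per 100 mL × 4060 mL ÷ 100 = 19.894 g
galactose: 8.44 g/L × 4.06 L = 34.266 g

sucrose 85.859 mL; trehalose dihydrate 125.022 g; potassium sulfate 19.894 g; galactose 34.266 g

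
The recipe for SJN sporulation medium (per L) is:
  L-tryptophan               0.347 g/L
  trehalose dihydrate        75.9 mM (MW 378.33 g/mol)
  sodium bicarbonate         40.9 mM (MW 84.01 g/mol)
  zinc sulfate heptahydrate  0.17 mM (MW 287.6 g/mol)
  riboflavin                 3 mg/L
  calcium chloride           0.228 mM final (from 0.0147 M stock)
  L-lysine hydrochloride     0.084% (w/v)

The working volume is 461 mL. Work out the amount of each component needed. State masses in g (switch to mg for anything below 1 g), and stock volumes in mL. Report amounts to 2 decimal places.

Target volume = 461 mL = 0.461 L.
L-tryptophan: 0.347 g/L × 0.461 L = 0.159967 g = 159.97 mg
trehalose dihydrate: 75.9 mmol/L × 378.33 g/mol × 0.461 L ÷ 1000 = 13.24 g
sodium bicarbonate: 40.9 mmol/L × 84.01 g/mol × 0.461 L ÷ 1000 = 1.58 g
zinc sulfate heptahydrate: 0.17 mmol/L × 287.6 mg/mmol × 0.461 L = 22.54 mg
riboflavin: 3 mg/L × 0.461 L = 1.38 mg
calcium chloride: C1V1 = C2V2 → 0.228 mM × 461 mL ÷ 14.7 mM = 7.15 mL
L-lysine hydrochloride: 0.084 g per 100 mL × 461 mL ÷ 100 = 0.38724 g = 387.24 mg

L-tryptophan 159.97 mg; trehalose dihydrate 13.24 g; sodium bicarbonate 1.58 g; zinc sulfate heptahydrate 22.54 mg; riboflavin 1.38 mg; calcium chloride 7.15 mL; L-lysine hydrochloride 387.24 mg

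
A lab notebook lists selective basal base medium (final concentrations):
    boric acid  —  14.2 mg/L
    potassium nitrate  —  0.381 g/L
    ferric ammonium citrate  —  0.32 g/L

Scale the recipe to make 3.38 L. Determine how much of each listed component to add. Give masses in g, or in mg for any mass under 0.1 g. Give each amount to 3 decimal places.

boric acid 47.996 mg; potassium nitrate 1.288 g; ferric ammonium citrate 1.082 g

Scale factor relative to 1 L: 3.38.
boric acid: 14.2 mg/L × 3.38 L = 47.996 mg
potassium nitrate: 0.381 g/L × 3.38 L = 1.288 g
ferric ammonium citrate: 0.32 g/L × 3.38 L = 1.082 g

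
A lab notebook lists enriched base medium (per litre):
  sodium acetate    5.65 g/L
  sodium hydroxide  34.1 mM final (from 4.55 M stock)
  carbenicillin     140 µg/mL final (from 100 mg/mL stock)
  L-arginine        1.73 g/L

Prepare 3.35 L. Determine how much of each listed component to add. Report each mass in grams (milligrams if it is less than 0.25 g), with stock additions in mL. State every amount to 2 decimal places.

sodium acetate 18.93 g; sodium hydroxide 25.11 mL; carbenicillin 4.69 mL; L-arginine 5.80 g

Working volume: 3.35 L.
sodium acetate: 5.65 g/L × 3.35 L = 18.93 g
sodium hydroxide: C1V1 = C2V2 → 34.1 mM × 3350 mL ÷ 4550 mM = 25.11 mL
carbenicillin: C1V1 = C2V2 → 140 µg/mL × 3350 mL ÷ 100000 µg/mL = 4.69 mL
L-arginine: 1.73 g/L × 3.35 L = 5.80 g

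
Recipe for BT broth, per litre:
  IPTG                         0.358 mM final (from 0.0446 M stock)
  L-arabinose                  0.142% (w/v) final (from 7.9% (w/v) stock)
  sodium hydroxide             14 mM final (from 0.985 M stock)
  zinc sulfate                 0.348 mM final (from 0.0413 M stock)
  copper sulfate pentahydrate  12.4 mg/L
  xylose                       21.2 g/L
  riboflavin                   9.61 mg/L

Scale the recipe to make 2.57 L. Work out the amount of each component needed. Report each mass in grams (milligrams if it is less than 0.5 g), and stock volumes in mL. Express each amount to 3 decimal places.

Scale factor relative to 1 L: 2.57.
IPTG: C1V1 = C2V2 → 0.358 mM × 2570 mL ÷ 44.6 mM = 20.629 mL
L-arabinose: V = C2·V2/C1 = 0.142% ÷ 7.9% × 2570 mL = 46.195 mL
sodium hydroxide: dilute stock: 14 mM × 2570 mL ÷ 985 mM = 36.528 mL
zinc sulfate: V = C2·V2/C1 = 0.348 mM × 2570 mL ÷ 41.3 mM = 21.655 mL
copper sulfate pentahydrate: 12.4 mg/L × 2.57 L = 31.868 mg
xylose: 21.2 g/L × 2.57 L = 54.484 g
riboflavin: 9.61 mg/L × 2.57 L = 24.698 mg

IPTG 20.629 mL; L-arabinose 46.195 mL; sodium hydroxide 36.528 mL; zinc sulfate 21.655 mL; copper sulfate pentahydrate 31.868 mg; xylose 54.484 g; riboflavin 24.698 mg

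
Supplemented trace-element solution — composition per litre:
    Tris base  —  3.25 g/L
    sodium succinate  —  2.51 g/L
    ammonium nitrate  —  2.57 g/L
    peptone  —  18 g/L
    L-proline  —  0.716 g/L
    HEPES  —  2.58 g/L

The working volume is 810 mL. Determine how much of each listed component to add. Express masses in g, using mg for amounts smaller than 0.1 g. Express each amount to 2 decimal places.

Tris base 2.63 g; sodium succinate 2.03 g; ammonium nitrate 2.08 g; peptone 14.58 g; L-proline 0.58 g; HEPES 2.09 g

Scale factor relative to 1 L: 0.81.
Tris base: 3.25 g/L × 0.81 L = 2.63 g
sodium succinate: 2.51 g/L × 0.81 L = 2.03 g
ammonium nitrate: 2.57 g/L × 0.81 L = 2.08 g
peptone: 18 g/L × 0.81 L = 14.58 g
L-proline: 0.716 g/L × 0.81 L = 0.58 g
HEPES: 2.58 g/L × 0.81 L = 2.09 g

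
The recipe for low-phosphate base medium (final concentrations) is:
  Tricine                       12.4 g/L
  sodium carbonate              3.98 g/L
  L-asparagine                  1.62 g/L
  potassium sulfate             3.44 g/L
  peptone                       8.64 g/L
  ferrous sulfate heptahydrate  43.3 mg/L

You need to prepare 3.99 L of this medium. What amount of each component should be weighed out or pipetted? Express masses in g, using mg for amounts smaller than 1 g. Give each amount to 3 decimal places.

Tricine 49.476 g; sodium carbonate 15.880 g; L-asparagine 6.464 g; potassium sulfate 13.726 g; peptone 34.474 g; ferrous sulfate heptahydrate 172.767 mg

Scale factor relative to 1 L: 3.99.
Tricine: 12.4 g/L × 3.99 L = 49.476 g
sodium carbonate: 3.98 g/L × 3.99 L = 15.880 g
L-asparagine: 1.62 g/L × 3.99 L = 6.464 g
potassium sulfate: 3.44 g/L × 3.99 L = 13.726 g
peptone: 8.64 g/L × 3.99 L = 34.474 g
ferrous sulfate heptahydrate: 43.3 mg/L × 3.99 L = 172.767 mg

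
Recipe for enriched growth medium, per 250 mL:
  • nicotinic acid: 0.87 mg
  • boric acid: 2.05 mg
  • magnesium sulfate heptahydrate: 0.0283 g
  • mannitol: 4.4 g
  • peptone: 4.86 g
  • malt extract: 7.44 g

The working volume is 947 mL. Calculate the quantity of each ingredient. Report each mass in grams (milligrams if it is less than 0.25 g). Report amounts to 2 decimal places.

Scale factor = 947 mL / 250 mL = 3.788.
nicotinic acid: 0.87 mg × (947 mL / 250 mL) = 3.30 mg
boric acid: 2.05 mg × (947 mL / 250 mL) = 7.77 mg
magnesium sulfate heptahydrate: 0.0283 g × (947 mL / 250 mL) = 0.1072 g = 107.20 mg
mannitol: 4.4 g × (947 mL / 250 mL) = 16.67 g
peptone: 4.86 g × (947 mL / 250 mL) = 18.41 g
malt extract: 7.44 g × (947 mL / 250 mL) = 28.18 g

nicotinic acid 3.30 mg; boric acid 7.77 mg; magnesium sulfate heptahydrate 107.20 mg; mannitol 16.67 g; peptone 18.41 g; malt extract 28.18 g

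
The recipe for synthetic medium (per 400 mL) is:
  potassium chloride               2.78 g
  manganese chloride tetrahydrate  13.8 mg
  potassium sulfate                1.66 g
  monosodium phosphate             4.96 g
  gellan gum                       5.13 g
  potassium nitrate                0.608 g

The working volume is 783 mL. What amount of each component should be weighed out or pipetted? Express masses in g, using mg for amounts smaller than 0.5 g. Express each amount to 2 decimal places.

Ratio of target to recipe volume: 783 / 400 = 1.9575.
potassium chloride: 2.78 g × (783 mL / 400 mL) = 5.44 g
manganese chloride tetrahydrate: 13.8 mg × (783 mL / 400 mL) = 27.01 mg
potassium sulfate: 1.66 g × (783 mL / 400 mL) = 3.25 g
monosodium phosphate: 4.96 g × (783 mL / 400 mL) = 9.71 g
gellan gum: 5.13 g × (783 mL / 400 mL) = 10.04 g
potassium nitrate: 0.608 g × (783 mL / 400 mL) = 1.19 g

potassium chloride 5.44 g; manganese chloride tetrahydrate 27.01 mg; potassium sulfate 3.25 g; monosodium phosphate 9.71 g; gellan gum 10.04 g; potassium nitrate 1.19 g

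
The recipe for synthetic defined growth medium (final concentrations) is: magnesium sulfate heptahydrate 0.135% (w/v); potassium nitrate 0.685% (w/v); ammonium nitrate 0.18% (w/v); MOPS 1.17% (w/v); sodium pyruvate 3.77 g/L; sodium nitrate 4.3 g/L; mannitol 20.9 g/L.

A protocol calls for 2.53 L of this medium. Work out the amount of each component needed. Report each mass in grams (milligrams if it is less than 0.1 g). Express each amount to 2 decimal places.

Working volume: 2.53 L.
magnesium sulfate heptahydrate: 0.135 g per 100 mL × 2530 mL ÷ 100 = 3.42 g
potassium nitrate: 0.685% w/v = 6.85 g/L → 6.85 × 2.53 L = 17.33 g
ammonium nitrate: 0.18 g per 100 mL × 2530 mL ÷ 100 = 4.55 g
MOPS: 1.17 g per 100 mL × 2530 mL ÷ 100 = 29.60 g
sodium pyruvate: 3.77 g/L × 2.53 L = 9.54 g
sodium nitrate: 4.3 g/L × 2.53 L = 10.88 g
mannitol: 20.9 g/L × 2.53 L = 52.88 g

magnesium sulfate heptahydrate 3.42 g; potassium nitrate 17.33 g; ammonium nitrate 4.55 g; MOPS 29.60 g; sodium pyruvate 9.54 g; sodium nitrate 10.88 g; mannitol 52.88 g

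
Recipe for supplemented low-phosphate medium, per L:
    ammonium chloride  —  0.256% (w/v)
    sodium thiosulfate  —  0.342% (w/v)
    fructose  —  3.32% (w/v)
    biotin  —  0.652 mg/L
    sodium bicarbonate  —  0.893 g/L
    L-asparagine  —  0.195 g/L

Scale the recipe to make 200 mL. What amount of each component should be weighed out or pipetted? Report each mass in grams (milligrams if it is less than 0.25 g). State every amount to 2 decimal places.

Working volume: 200 mL = 0.2 L.
ammonium chloride: 0.256 g per 100 mL × 200 mL ÷ 100 = 0.51 g
sodium thiosulfate: 0.342% w/v = 3.42 g/L → 3.42 × 0.2 L = 0.68 g
fructose: 3.32% w/v = 33.2 g/L → 33.2 × 0.2 L = 6.64 g
biotin: 0.652 mg/L × 0.2 L = 0.13 mg
sodium bicarbonate: 0.893 g/L × 0.2 L = 0.1786 g = 178.60 mg
L-asparagine: 0.195 g/L × 0.2 L = 0.039 g = 39.00 mg

ammonium chloride 0.51 g; sodium thiosulfate 0.68 g; fructose 6.64 g; biotin 0.13 mg; sodium bicarbonate 178.60 mg; L-asparagine 39.00 mg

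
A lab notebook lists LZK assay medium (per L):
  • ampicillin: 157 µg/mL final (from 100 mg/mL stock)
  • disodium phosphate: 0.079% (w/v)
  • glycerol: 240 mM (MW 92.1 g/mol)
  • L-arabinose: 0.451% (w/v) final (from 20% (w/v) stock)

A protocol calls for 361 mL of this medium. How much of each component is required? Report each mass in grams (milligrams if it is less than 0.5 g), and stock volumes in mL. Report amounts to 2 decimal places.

ampicillin 0.57 mL; disodium phosphate 285.19 mg; glycerol 7.98 g; L-arabinose 8.14 mL

Scale factor relative to 1 L: 0.361.
ampicillin: dilute stock: 157 µg/mL × 361 mL ÷ 100000 µg/mL = 0.57 mL
disodium phosphate: 0.079 g per 100 mL × 361 mL ÷ 100 = 0.28519 g = 285.19 mg
glycerol: 240 mmol/L × 92.1 g/mol × 0.361 L ÷ 1000 = 7.98 g
L-arabinose: V = C2·V2/C1 = 0.451% ÷ 20% × 361 mL = 8.14 mL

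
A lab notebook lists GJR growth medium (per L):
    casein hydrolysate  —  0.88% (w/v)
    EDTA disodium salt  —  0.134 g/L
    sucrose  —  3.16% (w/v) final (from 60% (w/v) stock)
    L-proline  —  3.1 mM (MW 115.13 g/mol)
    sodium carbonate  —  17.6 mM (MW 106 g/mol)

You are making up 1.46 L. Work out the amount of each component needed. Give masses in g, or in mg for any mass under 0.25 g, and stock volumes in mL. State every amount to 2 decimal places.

casein hydrolysate 12.85 g; EDTA disodium salt 195.64 mg; sucrose 76.89 mL; L-proline 0.52 g; sodium carbonate 2.72 g

Working volume: 1.46 L.
casein hydrolysate: 0.88 g per 100 mL × 1460 mL ÷ 100 = 12.85 g
EDTA disodium salt: 0.134 g/L × 1.46 L = 0.19564 g = 195.64 mg
sucrose: dilute stock: 3.16% ÷ 60% × 1460 mL = 76.89 mL
L-proline: 3.1 mmol/L × 115.13 g/mol × 1.46 L ÷ 1000 = 0.52 g
sodium carbonate: 17.6 mmol/L × 106 g/mol × 1.46 L ÷ 1000 = 2.72 g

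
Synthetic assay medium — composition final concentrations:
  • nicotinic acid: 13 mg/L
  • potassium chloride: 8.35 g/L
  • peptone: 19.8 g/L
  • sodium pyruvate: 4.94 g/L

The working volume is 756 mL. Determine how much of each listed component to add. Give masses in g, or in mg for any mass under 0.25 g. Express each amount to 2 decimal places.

Target volume = 756 mL = 0.756 L.
nicotinic acid: 13 mg/L × 0.756 L = 9.83 mg
potassium chloride: 8.35 g/L × 0.756 L = 6.31 g
peptone: 19.8 g/L × 0.756 L = 14.97 g
sodium pyruvate: 4.94 g/L × 0.756 L = 3.73 g

nicotinic acid 9.83 mg; potassium chloride 6.31 g; peptone 14.97 g; sodium pyruvate 3.73 g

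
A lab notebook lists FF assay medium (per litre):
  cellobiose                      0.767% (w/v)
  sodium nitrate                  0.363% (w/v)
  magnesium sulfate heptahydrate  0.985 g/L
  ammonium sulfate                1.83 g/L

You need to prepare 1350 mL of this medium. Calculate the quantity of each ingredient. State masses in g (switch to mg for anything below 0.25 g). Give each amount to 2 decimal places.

Working volume: 1350 mL = 1.35 L.
cellobiose: 0.767 g per 100 mL × 1350 mL ÷ 100 = 10.35 g
sodium nitrate: 0.363% w/v = 3.63 g/L → 3.63 × 1.35 L = 4.90 g
magnesium sulfate heptahydrate: 0.985 g/L × 1.35 L = 1.33 g
ammonium sulfate: 1.83 g/L × 1.35 L = 2.47 g

cellobiose 10.35 g; sodium nitrate 4.90 g; magnesium sulfate heptahydrate 1.33 g; ammonium sulfate 2.47 g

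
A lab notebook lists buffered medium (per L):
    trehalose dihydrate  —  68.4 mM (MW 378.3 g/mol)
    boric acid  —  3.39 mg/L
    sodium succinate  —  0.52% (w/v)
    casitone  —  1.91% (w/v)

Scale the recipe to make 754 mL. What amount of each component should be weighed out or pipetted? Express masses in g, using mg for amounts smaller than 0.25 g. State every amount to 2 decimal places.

trehalose dihydrate 19.51 g; boric acid 2.56 mg; sodium succinate 3.92 g; casitone 14.40 g

Target volume = 754 mL = 0.754 L.
trehalose dihydrate: 68.4 mmol/L × 378.3 g/mol × 0.754 L ÷ 1000 = 19.51 g
boric acid: 3.39 mg/L × 0.754 L = 2.56 mg
sodium succinate: 0.52% w/v = 5.2 g/L → 5.2 × 0.754 L = 3.92 g
casitone: 1.91 g per 100 mL × 754 mL ÷ 100 = 14.40 g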